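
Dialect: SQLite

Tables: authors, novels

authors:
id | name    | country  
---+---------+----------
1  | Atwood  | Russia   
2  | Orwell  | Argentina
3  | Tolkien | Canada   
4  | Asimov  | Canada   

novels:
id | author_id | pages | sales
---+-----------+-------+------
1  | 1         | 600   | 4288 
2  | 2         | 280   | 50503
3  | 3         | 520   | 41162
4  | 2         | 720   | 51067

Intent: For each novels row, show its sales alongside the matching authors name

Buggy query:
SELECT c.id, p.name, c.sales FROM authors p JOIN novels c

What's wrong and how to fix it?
Bug: JOIN with no ON clause produces a cartesian product; every novels row pairs with every authors row

Fix: Add ON c.author_id = p.id to the JOIN

Corrected query:
SELECT c.id, p.name, c.sales FROM authors p JOIN novels c ON c.author_id = p.id

Result:
id | name    | sales
---+---------+------
1  | Atwood  | 4288 
2  | Orwell  | 50503
3  | Tolkien | 41162
4  | Orwell  | 51067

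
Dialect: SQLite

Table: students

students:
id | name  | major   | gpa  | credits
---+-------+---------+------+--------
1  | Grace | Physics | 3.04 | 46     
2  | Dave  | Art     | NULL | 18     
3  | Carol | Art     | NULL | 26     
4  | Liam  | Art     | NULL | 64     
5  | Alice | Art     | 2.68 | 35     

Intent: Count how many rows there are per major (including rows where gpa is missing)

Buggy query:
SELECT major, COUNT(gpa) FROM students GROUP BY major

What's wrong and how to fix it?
Bug: COUNT(column) counts non-NULL values only; rows with NULL gpa aren't counted

Fix: Use COUNT(*) to count all rows regardless of NULL

Corrected query:
SELECT major, COUNT(*) FROM students GROUP BY major

Result:
major   | COUNT(*)
--------+---------
Art     | 4       
Physics | 1       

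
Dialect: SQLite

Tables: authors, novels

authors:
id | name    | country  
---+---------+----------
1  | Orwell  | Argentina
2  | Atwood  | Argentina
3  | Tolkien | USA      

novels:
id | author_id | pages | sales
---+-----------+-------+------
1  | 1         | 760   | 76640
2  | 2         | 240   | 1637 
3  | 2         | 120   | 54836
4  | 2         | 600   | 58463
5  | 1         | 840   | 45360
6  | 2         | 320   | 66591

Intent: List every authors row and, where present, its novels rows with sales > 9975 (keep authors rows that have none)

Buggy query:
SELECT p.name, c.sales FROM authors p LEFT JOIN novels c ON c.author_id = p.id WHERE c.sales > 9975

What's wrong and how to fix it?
Bug: Filtering c.sales in WHERE discards the NULL rows produced by LEFT JOIN, turning it into an inner join

Fix: Move the right-table condition into the ON clause so unmatched parents are kept

Corrected query:
SELECT p.name, c.sales FROM authors p LEFT JOIN novels c ON c.author_id = p.id AND c.sales > 9975

Result:
name    | sales
--------+------
Orwell  | 45360
Orwell  | 76640
Atwood  | 54836
Atwood  | 58463
Atwood  | 66591
Tolkien | NULL 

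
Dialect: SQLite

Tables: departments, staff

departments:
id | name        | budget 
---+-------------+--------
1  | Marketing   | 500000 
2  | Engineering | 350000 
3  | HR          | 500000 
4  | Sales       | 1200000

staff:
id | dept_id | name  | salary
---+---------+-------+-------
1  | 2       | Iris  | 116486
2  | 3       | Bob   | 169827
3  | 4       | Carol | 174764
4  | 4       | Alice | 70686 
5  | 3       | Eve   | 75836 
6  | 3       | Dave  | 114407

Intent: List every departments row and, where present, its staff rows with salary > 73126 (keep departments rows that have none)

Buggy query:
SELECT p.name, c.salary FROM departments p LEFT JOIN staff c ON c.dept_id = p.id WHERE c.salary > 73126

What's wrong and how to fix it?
Bug: Filtering c.salary in WHERE discards the NULL rows produced by LEFT JOIN, turning it into an inner join

Fix: Move the right-table condition into the ON clause so unmatched parents are kept

Corrected query:
SELECT p.name, c.salary FROM departments p LEFT JOIN staff c ON c.dept_id = p.id AND c.salary > 73126

Result:
name        | salary
------------+-------
Marketing   | NULL  
Engineering | 116486
HR          | 75836 
HR          | 114407
HR          | 169827
Sales       | 174764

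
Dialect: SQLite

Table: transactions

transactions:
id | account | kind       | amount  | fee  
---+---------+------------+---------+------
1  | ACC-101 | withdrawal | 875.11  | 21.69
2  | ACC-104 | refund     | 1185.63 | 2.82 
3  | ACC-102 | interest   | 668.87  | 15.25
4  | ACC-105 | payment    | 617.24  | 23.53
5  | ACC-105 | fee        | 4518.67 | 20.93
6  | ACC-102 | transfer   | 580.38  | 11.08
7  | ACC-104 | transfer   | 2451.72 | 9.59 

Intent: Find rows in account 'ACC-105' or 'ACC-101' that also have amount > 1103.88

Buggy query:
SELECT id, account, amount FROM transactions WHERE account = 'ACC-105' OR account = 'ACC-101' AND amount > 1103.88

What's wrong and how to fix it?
Bug: AND binds tighter than OR, so this parses as account = 'ACC-105' OR (account = 'ACC-101' AND amount > 1103.88)

Fix: Add parentheses around the OR so the AND applies to both alternatives

Corrected query:
SELECT id, account, amount FROM transactions WHERE (account = 'ACC-105' OR account = 'ACC-101') AND amount > 1103.88

Result:
id | account | amount 
---+---------+--------
5  | ACC-105 | 4518.67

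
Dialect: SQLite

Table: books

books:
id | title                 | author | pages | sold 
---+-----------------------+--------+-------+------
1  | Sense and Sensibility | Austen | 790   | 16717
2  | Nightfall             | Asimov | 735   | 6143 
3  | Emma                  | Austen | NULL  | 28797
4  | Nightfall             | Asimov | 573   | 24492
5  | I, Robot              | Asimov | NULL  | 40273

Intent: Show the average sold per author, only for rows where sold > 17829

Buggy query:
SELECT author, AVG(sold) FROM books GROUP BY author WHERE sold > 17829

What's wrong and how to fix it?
Bug: Row-level WHERE must come before GROUP BY in the clause order

Fix: Place WHERE between FROM and GROUP BY

Corrected query:
SELECT author, AVG(sold) FROM books WHERE sold > 17829 GROUP BY author

Result:
author | AVG(sold)
-------+----------
Asimov | 32382.5  
Austen | 28797    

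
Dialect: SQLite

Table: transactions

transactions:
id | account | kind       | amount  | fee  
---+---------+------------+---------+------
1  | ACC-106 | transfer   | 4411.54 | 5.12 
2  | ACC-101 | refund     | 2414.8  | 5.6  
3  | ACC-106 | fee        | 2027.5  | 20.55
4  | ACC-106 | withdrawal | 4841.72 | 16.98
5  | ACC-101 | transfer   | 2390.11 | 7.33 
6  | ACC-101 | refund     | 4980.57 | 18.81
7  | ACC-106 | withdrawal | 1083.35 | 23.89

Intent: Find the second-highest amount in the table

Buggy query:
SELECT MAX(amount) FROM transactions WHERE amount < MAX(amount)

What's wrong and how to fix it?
Bug: MAX(amount) on the right of the comparison is an aggregate-in-WHERE error

Fix: Put the inner MAX in a scalar subquery

Corrected query:
SELECT MAX(amount) FROM transactions WHERE amount < (SELECT MAX(amount) FROM transactions)

Result:
MAX(amount)
-----------
4841.72    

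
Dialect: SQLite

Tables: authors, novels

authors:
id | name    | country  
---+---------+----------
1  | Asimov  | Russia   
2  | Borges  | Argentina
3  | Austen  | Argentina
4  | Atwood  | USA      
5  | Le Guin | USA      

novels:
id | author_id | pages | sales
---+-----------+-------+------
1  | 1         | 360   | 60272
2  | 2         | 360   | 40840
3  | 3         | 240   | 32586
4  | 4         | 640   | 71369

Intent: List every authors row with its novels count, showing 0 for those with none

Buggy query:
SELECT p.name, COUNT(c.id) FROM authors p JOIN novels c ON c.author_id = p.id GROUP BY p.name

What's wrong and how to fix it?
Bug: An inner join excludes parents with zero children

Fix: Use LEFT JOIN so parents without children still appear (COUNT(c.id) gives 0)

Corrected query:
SELECT p.name, COUNT(c.id) FROM authors p LEFT JOIN novels c ON c.author_id = p.id GROUP BY p.name

Result:
name    | COUNT(c.id)
--------+------------
Asimov  | 1          
Atwood  | 1          
Austen  | 1          
Borges  | 1          
Le Guin | 0          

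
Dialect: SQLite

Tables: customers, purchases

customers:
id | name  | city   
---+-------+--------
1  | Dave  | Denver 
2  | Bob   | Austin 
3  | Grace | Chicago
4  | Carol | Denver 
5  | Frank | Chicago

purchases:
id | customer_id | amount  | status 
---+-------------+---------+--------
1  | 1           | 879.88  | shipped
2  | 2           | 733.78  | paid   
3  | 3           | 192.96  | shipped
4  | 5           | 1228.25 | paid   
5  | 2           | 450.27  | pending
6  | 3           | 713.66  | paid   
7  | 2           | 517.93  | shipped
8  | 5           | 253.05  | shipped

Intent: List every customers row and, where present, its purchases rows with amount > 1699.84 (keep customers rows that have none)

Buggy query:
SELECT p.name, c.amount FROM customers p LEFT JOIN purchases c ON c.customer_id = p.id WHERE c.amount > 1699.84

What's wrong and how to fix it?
Bug: A WHERE condition on the right-hand table after LEFT JOIN drops unmatched parents

Fix: Move the right-table condition into the ON clause so unmatched parents are kept

Corrected query:
SELECT p.name, c.amount FROM customers p LEFT JOIN purchases c ON c.customer_id = p.id AND c.amount > 1699.84

Result:
name  | amount
------+-------
Dave  | NULL  
Bob   | NULL  
Grace | NULL  
Carol | NULL  
Frank | NULL  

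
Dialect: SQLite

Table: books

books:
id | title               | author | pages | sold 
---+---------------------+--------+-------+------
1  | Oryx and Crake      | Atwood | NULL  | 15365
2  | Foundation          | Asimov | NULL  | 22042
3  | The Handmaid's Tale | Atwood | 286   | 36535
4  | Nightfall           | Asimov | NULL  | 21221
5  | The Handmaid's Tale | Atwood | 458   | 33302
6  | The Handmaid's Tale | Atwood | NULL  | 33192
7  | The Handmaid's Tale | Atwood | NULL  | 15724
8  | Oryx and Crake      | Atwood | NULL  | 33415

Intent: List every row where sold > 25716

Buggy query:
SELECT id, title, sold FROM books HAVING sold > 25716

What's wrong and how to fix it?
Bug: This is a non-aggregate query (no GROUP BY, no aggregates), so in SQLite the HAVING clause is invalid here; a row-level condition belongs in WHERE

Fix: Use WHERE for row-level filtering

Corrected query:
SELECT id, title, sold FROM books WHERE sold > 25716

Result:
id | title               | sold 
---+---------------------+------
3  | The Handmaid's Tale | 36535
5  | The Handmaid's Tale | 33302
6  | The Handmaid's Tale | 33192
8  | Oryx and Crake      | 33415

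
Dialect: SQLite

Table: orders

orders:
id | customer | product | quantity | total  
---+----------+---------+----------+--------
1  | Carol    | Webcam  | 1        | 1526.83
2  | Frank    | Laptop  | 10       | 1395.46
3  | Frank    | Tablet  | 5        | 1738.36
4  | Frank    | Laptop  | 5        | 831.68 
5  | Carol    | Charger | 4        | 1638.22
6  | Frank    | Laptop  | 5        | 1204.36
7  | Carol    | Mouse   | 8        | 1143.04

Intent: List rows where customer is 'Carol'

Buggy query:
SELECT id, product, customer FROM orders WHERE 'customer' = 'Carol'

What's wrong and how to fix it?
Bug: Single quotes denote string literals in SQL; the column name is being compared as a constant string

Fix: Remove the quotes around the column name (or use double quotes for an identifier)

Corrected query:
SELECT id, product, customer FROM orders WHERE customer = 'Carol'

Result:
id | product | customer
---+---------+---------
1  | Webcam  | Carol   
5  | Charger | Carol   
7  | Mouse   | Carol   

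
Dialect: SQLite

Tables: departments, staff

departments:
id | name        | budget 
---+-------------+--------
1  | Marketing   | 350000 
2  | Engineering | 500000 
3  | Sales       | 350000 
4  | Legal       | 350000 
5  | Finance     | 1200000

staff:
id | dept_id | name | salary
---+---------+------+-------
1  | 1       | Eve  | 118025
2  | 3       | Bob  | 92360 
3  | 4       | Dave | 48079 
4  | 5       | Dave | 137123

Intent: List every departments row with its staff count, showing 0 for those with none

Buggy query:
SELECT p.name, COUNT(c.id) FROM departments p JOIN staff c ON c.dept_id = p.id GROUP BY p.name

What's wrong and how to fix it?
Bug: INNER JOIN drops departments rows that have no matching staff rows

Fix: Use LEFT JOIN so parents without children still appear (COUNT(c.id) gives 0)

Corrected query:
SELECT p.name, COUNT(c.id) FROM departments p LEFT JOIN staff c ON c.dept_id = p.id GROUP BY p.name

Result:
name        | COUNT(c.id)
------------+------------
Engineering | 0          
Finance     | 1          
Legal       | 1          
Marketing   | 1          
Sales       | 1          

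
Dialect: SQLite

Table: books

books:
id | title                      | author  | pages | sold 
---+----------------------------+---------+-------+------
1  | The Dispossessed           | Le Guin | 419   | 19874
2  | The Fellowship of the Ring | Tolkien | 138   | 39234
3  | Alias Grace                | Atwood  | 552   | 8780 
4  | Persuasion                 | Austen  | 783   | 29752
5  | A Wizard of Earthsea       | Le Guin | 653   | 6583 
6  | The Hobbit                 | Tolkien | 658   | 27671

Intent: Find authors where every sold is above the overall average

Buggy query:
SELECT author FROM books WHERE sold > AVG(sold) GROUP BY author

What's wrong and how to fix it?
Bug: AVG() is an aggregate; it can't sit directly in WHERE

Fix: Compute the overall average in a scalar subquery and compare each group's MIN against it in HAVING

Corrected query:
SELECT author FROM books GROUP BY author HAVING MIN(sold) > (SELECT AVG(sold) FROM books)

Result:
author 
-------
Austen 
Tolkien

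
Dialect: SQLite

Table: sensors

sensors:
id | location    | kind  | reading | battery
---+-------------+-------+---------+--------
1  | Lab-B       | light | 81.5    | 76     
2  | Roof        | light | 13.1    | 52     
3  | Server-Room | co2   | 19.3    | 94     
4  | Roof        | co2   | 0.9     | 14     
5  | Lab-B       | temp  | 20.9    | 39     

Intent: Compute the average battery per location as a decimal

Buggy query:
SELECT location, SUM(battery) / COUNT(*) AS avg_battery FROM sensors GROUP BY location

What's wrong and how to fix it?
Bug: SUM(battery) and COUNT(*) are both integers; the division truncates the fractional part

Fix: Cast one side to REAL so the division keeps the fractional part

Corrected query:
SELECT location, SUM(battery) * 1.0 / COUNT(*) AS avg_battery FROM sensors GROUP BY location

Result:
location    | avg_battery
------------+------------
Lab-B       | 57.5       
Roof        | 33         
Server-Room | 94         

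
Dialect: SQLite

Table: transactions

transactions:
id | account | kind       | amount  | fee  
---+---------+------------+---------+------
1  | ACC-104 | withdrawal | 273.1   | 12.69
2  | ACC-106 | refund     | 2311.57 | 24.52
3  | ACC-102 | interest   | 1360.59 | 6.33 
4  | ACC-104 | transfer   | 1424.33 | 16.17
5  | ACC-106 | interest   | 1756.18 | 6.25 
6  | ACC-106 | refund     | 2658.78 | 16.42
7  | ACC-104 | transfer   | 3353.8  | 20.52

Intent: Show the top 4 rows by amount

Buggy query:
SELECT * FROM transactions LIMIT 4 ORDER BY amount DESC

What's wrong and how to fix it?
Bug: ORDER BY cannot follow LIMIT; LIMIT is the final clause

Fix: Sort with ORDER BY, then apply LIMIT

Corrected query:
SELECT * FROM transactions ORDER BY amount DESC LIMIT 4

Result:
id | account | kind     | amount  | fee  
---+---------+----------+---------+------
7  | ACC-104 | transfer | 3353.8  | 20.52
6  | ACC-106 | refund   | 2658.78 | 16.42
2  | ACC-106 | refund   | 2311.57 | 24.52
5  | ACC-106 | interest | 1756.18 | 6.25 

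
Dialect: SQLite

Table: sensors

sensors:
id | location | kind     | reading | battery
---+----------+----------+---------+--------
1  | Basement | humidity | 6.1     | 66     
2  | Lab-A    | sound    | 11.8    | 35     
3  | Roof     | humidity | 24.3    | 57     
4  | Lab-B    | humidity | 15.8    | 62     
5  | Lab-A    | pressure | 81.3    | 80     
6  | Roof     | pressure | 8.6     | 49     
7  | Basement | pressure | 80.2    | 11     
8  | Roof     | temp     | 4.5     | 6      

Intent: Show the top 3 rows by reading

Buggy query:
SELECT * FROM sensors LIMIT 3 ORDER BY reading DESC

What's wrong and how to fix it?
Bug: LIMIT must come after ORDER BY

Fix: Sort with ORDER BY, then apply LIMIT

Corrected query:
SELECT * FROM sensors ORDER BY reading DESC LIMIT 3

Result:
id | location | kind     | reading | battery
---+----------+----------+---------+--------
5  | Lab-A    | pressure | 81.3    | 80     
7  | Basement | pressure | 80.2    | 11     
3  | Roof     | humidity | 24.3    | 57     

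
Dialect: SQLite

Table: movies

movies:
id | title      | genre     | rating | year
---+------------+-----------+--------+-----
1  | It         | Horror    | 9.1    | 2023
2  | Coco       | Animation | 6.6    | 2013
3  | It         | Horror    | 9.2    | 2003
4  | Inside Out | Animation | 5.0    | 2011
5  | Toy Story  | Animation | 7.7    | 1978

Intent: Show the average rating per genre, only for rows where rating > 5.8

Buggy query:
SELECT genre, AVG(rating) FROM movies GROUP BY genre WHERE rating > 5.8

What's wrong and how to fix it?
Bug: Row-level WHERE must come before GROUP BY in the clause order

Fix: Move the WHERE clause before GROUP BY

Corrected query:
SELECT genre, AVG(rating) FROM movies WHERE rating > 5.8 GROUP BY genre

Result:
genre     | AVG(rating)
----------+------------
Animation | 7.15       
Horror    | 9.15       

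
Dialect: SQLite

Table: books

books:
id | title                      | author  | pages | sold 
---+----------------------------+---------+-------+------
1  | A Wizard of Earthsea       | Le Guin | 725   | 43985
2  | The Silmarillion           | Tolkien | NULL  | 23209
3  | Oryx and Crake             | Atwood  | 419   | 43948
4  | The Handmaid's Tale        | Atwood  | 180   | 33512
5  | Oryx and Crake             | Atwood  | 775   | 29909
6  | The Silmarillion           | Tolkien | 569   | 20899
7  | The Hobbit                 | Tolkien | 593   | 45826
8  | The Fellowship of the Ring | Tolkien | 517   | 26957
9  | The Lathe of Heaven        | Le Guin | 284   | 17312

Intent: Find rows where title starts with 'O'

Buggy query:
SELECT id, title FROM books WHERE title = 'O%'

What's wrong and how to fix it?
Bug: Wildcards only work with LIKE; '=' treats '%' as a literal character

Fix: Use LIKE for wildcard pattern matching

Corrected query:
SELECT id, title FROM books WHERE title LIKE 'O%'

Result:
id | title         
---+---------------
3  | Oryx and Crake
5  | Oryx and Crake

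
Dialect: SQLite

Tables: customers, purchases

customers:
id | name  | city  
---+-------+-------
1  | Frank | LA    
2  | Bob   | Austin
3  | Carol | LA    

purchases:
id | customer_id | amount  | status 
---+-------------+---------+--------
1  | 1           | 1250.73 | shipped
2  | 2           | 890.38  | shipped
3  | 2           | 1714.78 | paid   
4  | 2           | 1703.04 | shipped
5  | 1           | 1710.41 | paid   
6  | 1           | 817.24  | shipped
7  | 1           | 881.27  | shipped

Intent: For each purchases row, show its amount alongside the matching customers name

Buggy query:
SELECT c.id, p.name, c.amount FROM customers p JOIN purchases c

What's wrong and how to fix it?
Bug: JOIN with no ON clause produces a cartesian product; every purchases row pairs with every customers row

Fix: Add ON c.customer_id = p.id to the JOIN

Corrected query:
SELECT c.id, p.name, c.amount FROM customers p JOIN purchases c ON c.customer_id = p.id

Result:
id | name  | amount 
---+-------+--------
1  | Frank | 1250.73
2  | Bob   | 890.38 
3  | Bob   | 1714.78
4  | Bob   | 1703.04
5  | Frank | 1710.41
6  | Frank | 817.24 
7  | Frank | 881.27 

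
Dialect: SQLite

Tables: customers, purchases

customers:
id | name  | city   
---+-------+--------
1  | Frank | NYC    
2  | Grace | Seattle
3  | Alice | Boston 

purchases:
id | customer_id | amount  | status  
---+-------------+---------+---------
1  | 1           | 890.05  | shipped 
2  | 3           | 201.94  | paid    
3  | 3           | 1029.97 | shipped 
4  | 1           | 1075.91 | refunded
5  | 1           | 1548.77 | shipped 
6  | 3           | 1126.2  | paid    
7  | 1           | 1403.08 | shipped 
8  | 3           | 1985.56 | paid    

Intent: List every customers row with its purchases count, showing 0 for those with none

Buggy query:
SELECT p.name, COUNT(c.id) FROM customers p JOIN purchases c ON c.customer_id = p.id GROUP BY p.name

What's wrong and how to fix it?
Bug: INNER JOIN drops customers rows that have no matching purchases rows

Fix: Switch to LEFT JOIN to retain unmatched parent rows

Corrected query:
SELECT p.name, COUNT(c.id) FROM customers p LEFT JOIN purchases c ON c.customer_id = p.id GROUP BY p.name

Result:
name  | COUNT(c.id)
------+------------
Alice | 4          
Frank | 4          
Grace | 0          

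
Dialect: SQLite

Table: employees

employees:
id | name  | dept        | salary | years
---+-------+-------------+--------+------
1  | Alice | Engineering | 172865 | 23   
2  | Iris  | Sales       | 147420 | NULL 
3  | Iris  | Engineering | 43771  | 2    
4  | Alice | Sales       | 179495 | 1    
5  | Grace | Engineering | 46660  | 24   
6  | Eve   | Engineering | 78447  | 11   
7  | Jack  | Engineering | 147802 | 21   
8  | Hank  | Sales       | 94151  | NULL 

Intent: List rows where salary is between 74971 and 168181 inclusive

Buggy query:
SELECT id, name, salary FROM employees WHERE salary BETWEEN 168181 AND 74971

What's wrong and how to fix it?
Bug: The bounds are reversed; BETWEEN a AND b requires a <= b to match anything

Fix: Swap the bounds so the smaller value comes first

Corrected query:
SELECT id, name, salary FROM employees WHERE salary BETWEEN 74971 AND 168181

Result:
id | name | salary
---+------+-------
2  | Iris | 147420
6  | Eve  | 78447 
7  | Jack | 147802
8  | Hank | 94151 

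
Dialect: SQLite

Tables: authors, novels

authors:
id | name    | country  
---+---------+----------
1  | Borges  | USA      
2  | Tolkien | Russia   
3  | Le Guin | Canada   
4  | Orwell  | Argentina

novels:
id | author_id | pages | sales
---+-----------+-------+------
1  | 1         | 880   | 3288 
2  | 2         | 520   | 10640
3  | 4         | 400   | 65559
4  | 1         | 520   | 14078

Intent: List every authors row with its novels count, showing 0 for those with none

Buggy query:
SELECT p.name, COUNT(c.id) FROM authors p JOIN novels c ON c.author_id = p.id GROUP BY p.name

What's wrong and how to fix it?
Bug: An inner join excludes parents with zero children

Fix: Switch to LEFT JOIN to retain unmatched parent rows

Corrected query:
SELECT p.name, COUNT(c.id) FROM authors p LEFT JOIN novels c ON c.author_id = p.id GROUP BY p.name

Result:
name    | COUNT(c.id)
--------+------------
Borges  | 2          
Le Guin | 0          
Orwell  | 1          
Tolkien | 1          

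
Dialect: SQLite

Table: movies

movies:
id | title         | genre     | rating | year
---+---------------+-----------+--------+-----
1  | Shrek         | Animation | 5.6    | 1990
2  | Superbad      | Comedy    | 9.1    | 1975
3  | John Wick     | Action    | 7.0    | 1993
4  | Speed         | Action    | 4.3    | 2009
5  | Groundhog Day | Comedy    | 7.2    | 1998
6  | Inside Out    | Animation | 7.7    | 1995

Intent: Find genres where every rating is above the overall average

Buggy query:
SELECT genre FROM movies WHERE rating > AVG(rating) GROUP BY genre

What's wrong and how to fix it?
Bug: WHERE evaluates per row before aggregation, so AVG() is unavailable

Fix: Compute the overall average in a scalar subquery and compare each group's MIN against it in HAVING

Corrected query:
SELECT genre FROM movies GROUP BY genre HAVING MIN(rating) > (SELECT AVG(rating) FROM movies)

Result:
genre 
------
Comedy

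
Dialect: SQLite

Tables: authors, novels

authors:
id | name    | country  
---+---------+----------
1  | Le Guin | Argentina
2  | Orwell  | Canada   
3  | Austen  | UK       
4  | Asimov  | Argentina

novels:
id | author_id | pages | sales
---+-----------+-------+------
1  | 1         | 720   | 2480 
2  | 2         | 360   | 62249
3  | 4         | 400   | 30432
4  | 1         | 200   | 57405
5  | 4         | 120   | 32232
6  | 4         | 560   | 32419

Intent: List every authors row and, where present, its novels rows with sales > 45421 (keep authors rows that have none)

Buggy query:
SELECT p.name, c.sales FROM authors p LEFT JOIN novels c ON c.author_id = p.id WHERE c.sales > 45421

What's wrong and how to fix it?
Bug: A WHERE condition on the right-hand table after LEFT JOIN drops unmatched parents

Fix: Put 'c.sales > 45421' in the JOIN's ON clause instead of WHERE

Corrected query:
SELECT p.name, c.sales FROM authors p LEFT JOIN novels c ON c.author_id = p.id AND c.sales > 45421

Result:
name    | sales
--------+------
Le Guin | 57405
Orwell  | 62249
Austen  | NULL 
Asimov  | NULL 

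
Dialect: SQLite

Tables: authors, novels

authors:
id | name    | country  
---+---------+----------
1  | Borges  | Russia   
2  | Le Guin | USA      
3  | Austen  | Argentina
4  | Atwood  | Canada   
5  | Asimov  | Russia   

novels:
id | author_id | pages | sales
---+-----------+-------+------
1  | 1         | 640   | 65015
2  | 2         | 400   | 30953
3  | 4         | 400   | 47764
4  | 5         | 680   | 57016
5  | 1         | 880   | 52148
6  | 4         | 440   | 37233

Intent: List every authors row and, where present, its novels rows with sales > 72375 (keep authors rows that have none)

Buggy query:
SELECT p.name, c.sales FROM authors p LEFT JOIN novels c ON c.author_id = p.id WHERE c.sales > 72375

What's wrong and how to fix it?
Bug: Filtering c.sales in WHERE discards the NULL rows produced by LEFT JOIN, turning it into an inner join

Fix: Move the right-table condition into the ON clause so unmatched parents are kept

Corrected query:
SELECT p.name, c.sales FROM authors p LEFT JOIN novels c ON c.author_id = p.id AND c.sales > 72375

Result:
name    | sales
--------+------
Borges  | NULL 
Le Guin | NULL 
Austen  | NULL 
Atwood  | NULL 
Asimov  | NULL 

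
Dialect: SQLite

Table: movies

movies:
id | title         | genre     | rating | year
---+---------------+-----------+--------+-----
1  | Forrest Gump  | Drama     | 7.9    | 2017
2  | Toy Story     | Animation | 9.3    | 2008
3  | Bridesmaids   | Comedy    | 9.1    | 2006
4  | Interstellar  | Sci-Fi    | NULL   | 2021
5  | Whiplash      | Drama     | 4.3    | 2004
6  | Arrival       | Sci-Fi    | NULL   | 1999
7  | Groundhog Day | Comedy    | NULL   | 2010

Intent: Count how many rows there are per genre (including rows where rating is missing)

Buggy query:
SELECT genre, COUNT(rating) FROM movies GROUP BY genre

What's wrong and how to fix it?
Bug: COUNT(rating) skips NULLs, so groups with missing rating are undercounted

Fix: Replace COUNT(rating) with COUNT(*)

Corrected query:
SELECT genre, COUNT(*) FROM movies GROUP BY genre

Result:
genre     | COUNT(*)
----------+---------
Animation | 1       
Comedy    | 2       
Drama     | 2       
Sci-Fi    | 2       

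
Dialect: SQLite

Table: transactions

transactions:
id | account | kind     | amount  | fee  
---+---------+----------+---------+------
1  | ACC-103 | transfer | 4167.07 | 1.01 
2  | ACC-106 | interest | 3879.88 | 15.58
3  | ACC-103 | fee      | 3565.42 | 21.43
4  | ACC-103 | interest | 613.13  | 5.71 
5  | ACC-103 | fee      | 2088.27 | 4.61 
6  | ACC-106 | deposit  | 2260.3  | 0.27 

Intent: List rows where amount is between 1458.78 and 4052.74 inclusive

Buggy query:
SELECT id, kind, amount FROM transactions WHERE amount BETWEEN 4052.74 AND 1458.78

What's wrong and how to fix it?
Bug: BETWEEN expects the lower bound first; with 4052.74 AND 1458.78 the range is empty

Fix: Write BETWEEN 1458.78 AND 4052.74

Corrected query:
SELECT id, kind, amount FROM transactions WHERE amount BETWEEN 1458.78 AND 4052.74

Result:
id | kind     | amount 
---+----------+--------
2  | interest | 3879.88
3  | fee      | 3565.42
5  | fee      | 2088.27
6  | deposit  | 2260.3 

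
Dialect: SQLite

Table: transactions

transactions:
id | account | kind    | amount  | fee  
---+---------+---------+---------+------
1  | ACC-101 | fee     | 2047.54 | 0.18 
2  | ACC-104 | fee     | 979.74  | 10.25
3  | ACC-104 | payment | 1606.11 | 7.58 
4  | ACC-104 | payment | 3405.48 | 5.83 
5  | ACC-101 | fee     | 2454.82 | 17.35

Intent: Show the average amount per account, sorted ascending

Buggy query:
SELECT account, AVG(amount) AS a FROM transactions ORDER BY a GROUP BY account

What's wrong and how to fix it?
Bug: ORDER BY appears before GROUP BY; SQL clause order requires GROUP BY first

Fix: Reorder: SELECT … FROM … GROUP BY … ORDER BY …

Corrected query:
SELECT account, AVG(amount) AS a FROM transactions GROUP BY account ORDER BY a

Result:
account | a      
--------+--------
ACC-104 | 1997.11
ACC-101 | 2251.18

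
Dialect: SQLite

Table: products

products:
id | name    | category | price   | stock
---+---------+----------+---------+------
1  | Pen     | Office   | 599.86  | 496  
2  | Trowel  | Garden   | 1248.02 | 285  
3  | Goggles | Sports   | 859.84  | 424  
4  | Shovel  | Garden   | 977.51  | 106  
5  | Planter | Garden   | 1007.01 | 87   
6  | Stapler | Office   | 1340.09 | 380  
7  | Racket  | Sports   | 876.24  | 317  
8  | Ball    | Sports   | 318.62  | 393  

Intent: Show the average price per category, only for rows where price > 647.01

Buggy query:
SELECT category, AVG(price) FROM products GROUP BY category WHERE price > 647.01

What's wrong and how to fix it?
Bug: Row-level WHERE must come before GROUP BY in the clause order

Fix: Move the WHERE clause before GROUP BY

Corrected query:
SELECT category, AVG(price) FROM products WHERE price > 647.01 GROUP BY category

Result:
category | AVG(price) 
---------+------------
Garden   | 1077.513333
Office   | 1340.09    
Sports   | 868.04     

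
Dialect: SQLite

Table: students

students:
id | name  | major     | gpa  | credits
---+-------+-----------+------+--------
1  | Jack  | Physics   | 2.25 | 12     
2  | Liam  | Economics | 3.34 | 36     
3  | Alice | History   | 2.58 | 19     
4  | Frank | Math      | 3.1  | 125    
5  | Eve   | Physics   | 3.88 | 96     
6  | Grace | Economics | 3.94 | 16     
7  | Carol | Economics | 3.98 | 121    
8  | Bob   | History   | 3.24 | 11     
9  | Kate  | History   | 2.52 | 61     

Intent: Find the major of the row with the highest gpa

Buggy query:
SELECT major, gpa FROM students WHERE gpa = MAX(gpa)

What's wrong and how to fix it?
Bug: MAX(gpa) is an aggregate and cannot be used directly in WHERE

Fix: Use a subquery: WHERE gpa = (SELECT MAX(gpa) FROM students)

Corrected query:
SELECT major, gpa FROM students WHERE gpa = (SELECT MAX(gpa) FROM students)

Result:
major     | gpa 
----------+-----
Economics | 3.98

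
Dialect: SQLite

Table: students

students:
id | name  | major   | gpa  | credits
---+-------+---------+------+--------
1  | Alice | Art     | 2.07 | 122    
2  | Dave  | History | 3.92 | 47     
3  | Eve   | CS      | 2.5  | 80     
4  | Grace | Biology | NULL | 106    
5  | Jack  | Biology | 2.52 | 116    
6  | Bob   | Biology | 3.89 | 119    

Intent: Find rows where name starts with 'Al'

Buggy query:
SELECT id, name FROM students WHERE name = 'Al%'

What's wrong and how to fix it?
Bug: '=' compares the literal string including the % character; pattern matching needs LIKE

Fix: Replace '=' with LIKE so 'Al%' is treated as a pattern

Corrected query:
SELECT id, name FROM students WHERE name LIKE 'Al%'

Result:
id | name 
---+------
1  | Alice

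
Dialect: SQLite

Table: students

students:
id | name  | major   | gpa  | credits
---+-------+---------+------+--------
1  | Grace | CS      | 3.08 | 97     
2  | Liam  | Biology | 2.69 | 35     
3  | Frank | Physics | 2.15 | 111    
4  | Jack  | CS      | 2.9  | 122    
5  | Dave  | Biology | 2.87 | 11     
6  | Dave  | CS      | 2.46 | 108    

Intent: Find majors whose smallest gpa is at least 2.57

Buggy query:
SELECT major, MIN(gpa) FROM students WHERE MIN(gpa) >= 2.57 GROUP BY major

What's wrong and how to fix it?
Bug: Aggregates like MIN are computed per group after WHERE runs

Fix: Replace WHERE with HAVING after the GROUP BY

Corrected query:
SELECT major, MIN(gpa) FROM students GROUP BY major HAVING MIN(gpa) >= 2.57

Result:
major   | MIN(gpa)
--------+---------
Biology | 2.69    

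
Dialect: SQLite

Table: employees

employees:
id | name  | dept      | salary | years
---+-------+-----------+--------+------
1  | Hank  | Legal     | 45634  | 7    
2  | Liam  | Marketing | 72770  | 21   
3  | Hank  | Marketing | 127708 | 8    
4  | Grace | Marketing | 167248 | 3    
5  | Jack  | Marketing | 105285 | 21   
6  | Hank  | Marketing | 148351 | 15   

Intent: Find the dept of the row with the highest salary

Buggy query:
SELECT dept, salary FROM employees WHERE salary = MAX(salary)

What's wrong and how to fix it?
Bug: MAX(salary) is an aggregate and cannot be used directly in WHERE

Fix: Wrap MAX in a scalar subquery so WHERE compares against a single value

Corrected query:
SELECT dept, salary FROM employees WHERE salary = (SELECT MAX(salary) FROM employees)

Result:
dept      | salary
----------+-------
Marketing | 167248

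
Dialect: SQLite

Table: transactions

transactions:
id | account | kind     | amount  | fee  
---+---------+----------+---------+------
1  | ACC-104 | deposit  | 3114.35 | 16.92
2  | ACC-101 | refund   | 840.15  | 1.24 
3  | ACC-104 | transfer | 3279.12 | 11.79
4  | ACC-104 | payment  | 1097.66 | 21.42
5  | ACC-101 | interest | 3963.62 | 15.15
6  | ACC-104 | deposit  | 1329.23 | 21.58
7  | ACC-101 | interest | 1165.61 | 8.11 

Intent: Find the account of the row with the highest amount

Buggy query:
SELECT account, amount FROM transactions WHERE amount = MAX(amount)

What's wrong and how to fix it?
Bug: WHERE is evaluated per row; an aggregate over the whole table isn't defined there

Fix: Use a subquery: WHERE amount = (SELECT MAX(amount) FROM transactions)

Corrected query:
SELECT account, amount FROM transactions WHERE amount = (SELECT MAX(amount) FROM transactions)

Result:
account | amount 
--------+--------
ACC-101 | 3963.62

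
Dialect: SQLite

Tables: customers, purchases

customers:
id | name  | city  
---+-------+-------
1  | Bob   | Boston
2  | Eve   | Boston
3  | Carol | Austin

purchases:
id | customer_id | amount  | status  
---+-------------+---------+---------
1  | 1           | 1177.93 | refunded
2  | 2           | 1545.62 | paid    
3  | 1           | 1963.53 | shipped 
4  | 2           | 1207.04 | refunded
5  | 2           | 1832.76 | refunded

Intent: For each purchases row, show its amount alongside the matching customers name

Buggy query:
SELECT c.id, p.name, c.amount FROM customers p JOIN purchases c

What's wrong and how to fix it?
Bug: Missing join condition: each purchases row is matched to all customers rows instead of just its own

Fix: Add ON c.customer_id = p.id to the JOIN

Corrected query:
SELECT c.id, p.name, c.amount FROM customers p JOIN purchases c ON c.customer_id = p.id

Result:
id | name | amount 
---+------+--------
1  | Bob  | 1177.93
2  | Eve  | 1545.62
3  | Bob  | 1963.53
4  | Eve  | 1207.04
5  | Eve  | 1832.76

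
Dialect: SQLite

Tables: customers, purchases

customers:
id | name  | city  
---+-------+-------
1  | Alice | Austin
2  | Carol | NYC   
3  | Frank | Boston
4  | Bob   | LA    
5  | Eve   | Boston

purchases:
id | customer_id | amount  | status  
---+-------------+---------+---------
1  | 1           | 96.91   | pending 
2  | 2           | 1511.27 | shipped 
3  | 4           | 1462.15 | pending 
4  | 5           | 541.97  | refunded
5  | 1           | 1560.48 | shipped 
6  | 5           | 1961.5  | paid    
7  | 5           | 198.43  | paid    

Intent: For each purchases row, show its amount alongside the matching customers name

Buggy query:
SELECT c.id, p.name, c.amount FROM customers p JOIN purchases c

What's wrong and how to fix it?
Bug: Missing join condition: each purchases row is matched to all customers rows instead of just its own

Fix: Add ON c.customer_id = p.id to the JOIN

Corrected query:
SELECT c.id, p.name, c.amount FROM customers p JOIN purchases c ON c.customer_id = p.id

Result:
id | name  | amount 
---+-------+--------
1  | Alice | 96.91  
2  | Carol | 1511.27
3  | Bob   | 1462.15
4  | Eve   | 541.97 
5  | Alice | 1560.48
6  | Eve   | 1961.5 
7  | Eve   | 198.43 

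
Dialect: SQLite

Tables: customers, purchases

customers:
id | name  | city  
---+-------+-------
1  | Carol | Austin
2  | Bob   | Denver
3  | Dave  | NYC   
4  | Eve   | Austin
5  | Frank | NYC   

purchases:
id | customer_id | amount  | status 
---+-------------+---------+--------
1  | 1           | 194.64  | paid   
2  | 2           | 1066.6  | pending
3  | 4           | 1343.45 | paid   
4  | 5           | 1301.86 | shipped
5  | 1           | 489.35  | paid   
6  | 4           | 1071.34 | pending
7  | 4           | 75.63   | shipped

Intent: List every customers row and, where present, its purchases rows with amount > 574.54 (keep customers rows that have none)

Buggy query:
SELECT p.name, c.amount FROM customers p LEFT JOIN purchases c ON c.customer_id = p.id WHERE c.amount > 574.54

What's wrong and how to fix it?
Bug: Filtering c.amount in WHERE discards the NULL rows produced by LEFT JOIN, turning it into an inner join

Fix: Move the right-table condition into the ON clause so unmatched parents are kept

Corrected query:
SELECT p.name, c.amount FROM customers p LEFT JOIN purchases c ON c.customer_id = p.id AND c.amount > 574.54

Result:
name  | amount 
------+--------
Carol | NULL   
Bob   | 1066.6 
Dave  | NULL   
Eve   | 1071.34
Eve   | 1343.45
Frank | 1301.86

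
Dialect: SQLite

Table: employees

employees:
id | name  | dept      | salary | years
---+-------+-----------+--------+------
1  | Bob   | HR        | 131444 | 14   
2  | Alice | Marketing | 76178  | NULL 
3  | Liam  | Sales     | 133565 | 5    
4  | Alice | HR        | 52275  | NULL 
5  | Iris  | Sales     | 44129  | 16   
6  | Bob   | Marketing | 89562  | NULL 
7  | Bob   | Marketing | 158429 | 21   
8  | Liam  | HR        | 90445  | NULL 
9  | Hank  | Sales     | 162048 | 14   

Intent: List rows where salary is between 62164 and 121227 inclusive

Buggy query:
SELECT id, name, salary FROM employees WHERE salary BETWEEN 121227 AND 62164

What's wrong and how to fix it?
Bug: The bounds are reversed; BETWEEN a AND b requires a <= b to match anything

Fix: Write BETWEEN 62164 AND 121227

Corrected query:
SELECT id, name, salary FROM employees WHERE salary BETWEEN 62164 AND 121227

Result:
id | name  | salary
---+-------+-------
2  | Alice | 76178 
6  | Bob   | 89562 
8  | Liam  | 90445 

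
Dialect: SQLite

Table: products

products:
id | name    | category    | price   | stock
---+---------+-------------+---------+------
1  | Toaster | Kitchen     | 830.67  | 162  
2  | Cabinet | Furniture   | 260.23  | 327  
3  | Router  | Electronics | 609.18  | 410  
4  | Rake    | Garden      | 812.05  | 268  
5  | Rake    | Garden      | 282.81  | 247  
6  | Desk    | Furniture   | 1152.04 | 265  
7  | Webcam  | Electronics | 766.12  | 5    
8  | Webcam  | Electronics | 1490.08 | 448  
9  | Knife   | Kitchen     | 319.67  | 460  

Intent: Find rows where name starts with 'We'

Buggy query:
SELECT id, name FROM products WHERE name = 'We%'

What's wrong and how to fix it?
Bug: '=' compares the literal string including the % character; pattern matching needs LIKE

Fix: Replace '=' with LIKE so 'We%' is treated as a pattern

Corrected query:
SELECT id, name FROM products WHERE name LIKE 'We%'

Result:
id | name  
---+-------
7  | Webcam
8  | Webcam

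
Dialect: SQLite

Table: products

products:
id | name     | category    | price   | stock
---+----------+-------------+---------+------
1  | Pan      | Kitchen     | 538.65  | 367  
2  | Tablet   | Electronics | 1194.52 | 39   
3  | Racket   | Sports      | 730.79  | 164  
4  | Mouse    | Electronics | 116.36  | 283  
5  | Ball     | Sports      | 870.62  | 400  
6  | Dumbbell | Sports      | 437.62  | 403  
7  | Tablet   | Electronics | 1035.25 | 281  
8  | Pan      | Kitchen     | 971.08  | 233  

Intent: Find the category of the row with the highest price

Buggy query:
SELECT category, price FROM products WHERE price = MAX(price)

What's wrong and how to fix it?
Bug: MAX(price) is an aggregate and cannot be used directly in WHERE

Fix: Use a subquery: WHERE price = (SELECT MAX(price) FROM products)

Corrected query:
SELECT category, price FROM products WHERE price = (SELECT MAX(price) FROM products)

Result:
category    | price  
------------+--------
Electronics | 1194.52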